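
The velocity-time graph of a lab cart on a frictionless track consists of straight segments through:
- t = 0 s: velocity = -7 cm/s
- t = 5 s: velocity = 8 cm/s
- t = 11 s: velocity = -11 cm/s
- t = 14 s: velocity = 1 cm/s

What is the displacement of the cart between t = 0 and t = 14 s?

Net displacement equals the area under the velocity-time graph (areas below the axis count negative).
0–5 s: ½(-7 + 8)(5) = 2.5 cm
5–11 s: ½(8 + -11)(6) = -9 cm
11–14 s: ½(-11 + 1)(3) = -15 cm
Net displacement = -21.5 cm

-21.5 cm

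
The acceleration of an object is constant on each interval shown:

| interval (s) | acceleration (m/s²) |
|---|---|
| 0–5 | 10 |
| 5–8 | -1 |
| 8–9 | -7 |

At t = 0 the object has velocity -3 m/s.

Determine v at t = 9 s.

Δv equals the area under the a-t graph; then v = v₀ + Δv.
0–5 s: 10 × 5 = 50 m/s
5–8 s: -1 × 3 = -3 m/s
8–9 s: -7 × 1 = -7 m/s
Δv = 40 m/s, so v(9) = -3 + (40) = 37 m/s.

37 m/s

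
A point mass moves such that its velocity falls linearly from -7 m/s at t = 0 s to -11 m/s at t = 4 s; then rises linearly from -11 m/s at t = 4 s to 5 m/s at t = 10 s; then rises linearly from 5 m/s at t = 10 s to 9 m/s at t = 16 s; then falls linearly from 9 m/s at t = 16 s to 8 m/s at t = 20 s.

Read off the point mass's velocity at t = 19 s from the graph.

8.25 m/s

On 16–20 s the graph is linear from 9 to 8 m/s: v(19) = 9 + (8 − 9)·(19 − 16)/(20 − 16) = 8.25 m/s.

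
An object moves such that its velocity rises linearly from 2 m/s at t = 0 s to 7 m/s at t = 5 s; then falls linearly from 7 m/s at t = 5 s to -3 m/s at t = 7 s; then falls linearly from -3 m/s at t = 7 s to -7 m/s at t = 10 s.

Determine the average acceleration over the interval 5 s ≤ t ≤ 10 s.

Average acceleration = Δv/Δt = (-7 − 7)/(10 − 5) = -2.8 m/s².

-2.8 m/s²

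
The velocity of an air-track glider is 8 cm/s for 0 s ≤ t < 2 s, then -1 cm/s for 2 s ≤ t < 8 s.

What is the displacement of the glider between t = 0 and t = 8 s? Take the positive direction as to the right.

Displacement is the signed area under the v-t curve.
0–2 s: 8 × 2 = 16 cm
2–8 s: -1 × 6 = -6 cm
Net displacement = 10 cm

10 cm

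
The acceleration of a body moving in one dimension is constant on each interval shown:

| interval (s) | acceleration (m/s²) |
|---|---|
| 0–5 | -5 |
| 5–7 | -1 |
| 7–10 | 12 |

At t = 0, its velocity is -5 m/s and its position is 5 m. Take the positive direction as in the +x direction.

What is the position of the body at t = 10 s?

On each constant-a segment, Δv = aΔt and Δx = v₀Δt + ½aΔt²; chain segment to segment.
0–5 s: v starts -5 m/s; Δx = -5·5 + ½·-5·5² = -87.5 m; v ends -30 m/s.
5–7 s: v starts -30 m/s; Δx = -30·2 + ½·-1·2² = -62 m; v ends -32 m/s.
7–10 s: v starts -32 m/s; Δx = -32·3 + ½·12·3² = -42 m; v ends 4 m/s.
x(10) = 5 + Σ Δx = -186.5 m.

-186.5 m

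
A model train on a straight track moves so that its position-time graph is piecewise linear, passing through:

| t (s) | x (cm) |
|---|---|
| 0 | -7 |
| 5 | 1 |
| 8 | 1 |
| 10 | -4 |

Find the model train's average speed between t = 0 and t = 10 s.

1.3 cm/s

Average speed = (total path length)/(elapsed time); on a piecewise-linear x-t graph the path length is Σ|Δx|.
0–5 s: |Δx| = |1 − -7| = 8 cm
5–8 s: |Δx| = |1 − 1| = 0 cm
8–10 s: |Δx| = |-4 − 1| = 5 cm
Total path = 13 cm; average speed = 13/10 = 1.3 cm/s.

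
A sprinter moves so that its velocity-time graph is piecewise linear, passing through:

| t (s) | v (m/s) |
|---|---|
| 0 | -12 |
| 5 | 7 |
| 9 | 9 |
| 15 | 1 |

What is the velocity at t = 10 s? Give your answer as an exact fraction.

On 9–15 s the graph is linear from 9 to 1 m/s: v(10) = 9 + (1 − 9)·(10 − 9)/(15 − 9) = 23/3 m/s.

23/3 m/s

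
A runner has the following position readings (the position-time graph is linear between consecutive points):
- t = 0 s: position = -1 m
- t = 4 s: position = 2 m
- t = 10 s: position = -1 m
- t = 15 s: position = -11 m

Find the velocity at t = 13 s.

Velocity is the slope of the x-t graph on 10–15 s: (-11 − -1)/(15 − 10) = -2 m/s.

-2 m/s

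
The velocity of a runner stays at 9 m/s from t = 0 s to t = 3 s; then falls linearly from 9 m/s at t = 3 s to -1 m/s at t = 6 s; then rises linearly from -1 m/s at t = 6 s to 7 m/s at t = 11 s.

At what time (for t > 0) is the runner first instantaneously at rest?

t = 5.7 s

v changes sign on 3–6 s (from 9 to -1); the graph is linear there, so v = 0 at t = 3 + (-9)·(6 − 3)/(-1 − 9) = 5.7 s.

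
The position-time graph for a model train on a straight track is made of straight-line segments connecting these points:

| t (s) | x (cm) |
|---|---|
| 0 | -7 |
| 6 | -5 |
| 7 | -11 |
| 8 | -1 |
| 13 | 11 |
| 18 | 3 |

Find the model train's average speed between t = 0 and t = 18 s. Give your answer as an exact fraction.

Average speed = (total path length)/(elapsed time); on a piecewise-linear x-t graph the path length is Σ|Δx|.
0–6 s: |Δx| = |-5 − -7| = 2 cm
6–7 s: |Δx| = |-11 − -5| = 6 cm
7–8 s: |Δx| = |-1 − -11| = 10 cm
8–13 s: |Δx| = |11 − -1| = 12 cm
13–18 s: |Δx| = |3 − 11| = 8 cm
Total path = 38 cm; average speed = 38/18 = 19/9 cm/s.

19/9 cm/s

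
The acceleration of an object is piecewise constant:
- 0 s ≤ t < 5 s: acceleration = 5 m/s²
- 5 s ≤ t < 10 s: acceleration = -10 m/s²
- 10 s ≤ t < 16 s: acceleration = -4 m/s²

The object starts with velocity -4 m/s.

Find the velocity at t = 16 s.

-53 m/s

Δv equals the area under the a-t graph; then v = v₀ + Δv.
0–5 s: 5 × 5 = 25 m/s
5–10 s: -10 × 5 = -50 m/s
10–16 s: -4 × 6 = -24 m/s
Δv = -49 m/s, so v(16) = -4 + (-49) = -53 m/s.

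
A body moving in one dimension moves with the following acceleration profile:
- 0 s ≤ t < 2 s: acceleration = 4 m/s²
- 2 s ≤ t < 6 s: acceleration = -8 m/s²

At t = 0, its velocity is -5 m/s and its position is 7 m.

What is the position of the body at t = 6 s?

-47 m

On each constant-a segment, Δv = aΔt and Δx = v₀Δt + ½aΔt²; chain segment to segment.
0–2 s: v starts -5 m/s; Δx = -5·2 + ½·4·2² = -2 m; v ends 3 m/s.
2–6 s: v starts 3 m/s; Δx = 3·4 + ½·-8·4² = -52 m; v ends -29 m/s.
x(6) = 7 + Σ Δx = -47 m.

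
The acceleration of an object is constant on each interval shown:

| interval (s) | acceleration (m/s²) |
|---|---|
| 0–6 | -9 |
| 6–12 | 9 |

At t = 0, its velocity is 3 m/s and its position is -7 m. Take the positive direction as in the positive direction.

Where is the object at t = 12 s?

-295 m

On each constant-a segment, Δv = aΔt and Δx = v₀Δt + ½aΔt²; chain segment to segment.
0–6 s: v starts 3 m/s; Δx = 3·6 + ½·-9·6² = -144 m; v ends -51 m/s.
6–12 s: v starts -51 m/s; Δx = -51·6 + ½·9·6² = -144 m; v ends 3 m/s.
x(12) = -7 + Σ Δx = -295 m.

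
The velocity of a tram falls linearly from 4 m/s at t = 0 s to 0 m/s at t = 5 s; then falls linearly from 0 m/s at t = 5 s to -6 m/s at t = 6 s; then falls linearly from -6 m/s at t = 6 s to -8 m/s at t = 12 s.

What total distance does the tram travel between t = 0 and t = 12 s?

Total distance travelled is ∫|v| dt — sum the magnitudes of each area piece.
0–5 s: |½(4 + 0)(5)| = 10 m
5–6 s: |½(0 + -6)(1)| = 3 m
6–12 s: |½(-6 + -8)(6)| = 42 m
Total distance = 55 m

55 m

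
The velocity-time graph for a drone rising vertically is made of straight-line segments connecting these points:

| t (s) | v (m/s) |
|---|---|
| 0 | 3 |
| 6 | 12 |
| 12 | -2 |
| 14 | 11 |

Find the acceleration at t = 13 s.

Acceleration is the slope of the v-t graph on 12–14 s: (11 − -2)/(14 − 12) = 6.5 m/s².

6.5 m/s²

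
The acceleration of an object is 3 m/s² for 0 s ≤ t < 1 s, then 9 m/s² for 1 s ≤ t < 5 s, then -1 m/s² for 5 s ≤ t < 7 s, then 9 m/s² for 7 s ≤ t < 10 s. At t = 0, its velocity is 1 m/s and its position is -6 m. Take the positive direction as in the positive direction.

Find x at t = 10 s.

317 m

On each constant-a segment, Δv = aΔt and Δx = v₀Δt + ½aΔt²; chain segment to segment.
0–1 s: v starts 1 m/s; Δx = 1·1 + ½·3·1² = 2.5 m; v ends 4 m/s.
1–5 s: v starts 4 m/s; Δx = 4·4 + ½·9·4² = 88 m; v ends 40 m/s.
5–7 s: v starts 40 m/s; Δx = 40·2 + ½·-1·2² = 78 m; v ends 38 m/s.
7–10 s: v starts 38 m/s; Δx = 38·3 + ½·9·3² = 154.5 m; v ends 65 m/s.
x(10) = -6 + Σ Δx = 317 m.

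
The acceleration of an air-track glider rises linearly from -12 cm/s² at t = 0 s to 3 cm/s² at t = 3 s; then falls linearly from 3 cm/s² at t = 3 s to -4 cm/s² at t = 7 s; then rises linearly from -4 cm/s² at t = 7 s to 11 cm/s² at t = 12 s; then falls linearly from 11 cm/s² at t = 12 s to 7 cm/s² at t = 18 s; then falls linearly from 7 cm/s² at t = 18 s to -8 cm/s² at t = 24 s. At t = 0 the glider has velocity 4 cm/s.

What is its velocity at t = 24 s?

Δv equals the area under the a-t graph; then v = v₀ + Δv.
0–3 s: ½(-12 + 3)(3) = -13.5 cm/s
3–7 s: ½(3 + -4)(4) = -2 cm/s
7–12 s: ½(-4 + 11)(5) = 17.5 cm/s
12–18 s: ½(11 + 7)(6) = 54 cm/s
18–24 s: ½(7 + -8)(6) = -3 cm/s
Δv = 53 cm/s, so v(24) = 4 + (53) = 57 cm/s.

57 cm/s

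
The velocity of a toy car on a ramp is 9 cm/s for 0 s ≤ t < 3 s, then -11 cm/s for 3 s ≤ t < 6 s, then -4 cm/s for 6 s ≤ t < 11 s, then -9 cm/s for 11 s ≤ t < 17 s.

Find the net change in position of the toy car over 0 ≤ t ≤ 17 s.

-80 cm

Net displacement equals the area under the velocity-time graph (areas below the axis count negative).
0–3 s: 9 × 3 = 27 cm
3–6 s: -11 × 3 = -33 cm
6–11 s: -4 × 5 = -20 cm
11–17 s: -9 × 6 = -54 cm
Net displacement = -80 cm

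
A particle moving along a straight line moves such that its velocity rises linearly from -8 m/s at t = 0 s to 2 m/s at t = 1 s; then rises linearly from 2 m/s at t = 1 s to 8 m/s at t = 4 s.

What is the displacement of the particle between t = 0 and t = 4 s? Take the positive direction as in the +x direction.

12 m

Net displacement equals the area under the velocity-time graph (areas below the axis count negative).
0–1 s: ½(-8 + 2)(1) = -3 m
1–4 s: ½(2 + 8)(3) = 15 m
Net displacement = 12 m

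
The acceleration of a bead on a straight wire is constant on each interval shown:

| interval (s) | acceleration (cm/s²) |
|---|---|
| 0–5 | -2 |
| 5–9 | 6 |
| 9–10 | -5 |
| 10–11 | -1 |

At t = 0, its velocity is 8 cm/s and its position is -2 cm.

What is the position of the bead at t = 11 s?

On each constant-a segment, Δv = aΔt and Δx = v₀Δt + ½aΔt²; chain segment to segment.
0–5 s: v starts 8 cm/s; Δx = 8·5 + ½·-2·5² = 15 cm; v ends -2 cm/s.
5–9 s: v starts -2 cm/s; Δx = -2·4 + ½·6·4² = 40 cm; v ends 22 cm/s.
9–10 s: v starts 22 cm/s; Δx = 22·1 + ½·-5·1² = 19.5 cm; v ends 17 cm/s.
10–11 s: v starts 17 cm/s; Δx = 17·1 + ½·-1·1² = 16.5 cm; v ends 16 cm/s.
x(11) = -2 + Σ Δx = 89 cm.

89 cm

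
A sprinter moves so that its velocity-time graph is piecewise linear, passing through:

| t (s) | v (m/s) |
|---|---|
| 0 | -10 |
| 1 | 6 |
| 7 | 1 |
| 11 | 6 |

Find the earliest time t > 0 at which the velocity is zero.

v changes sign on 0–1 s (from -10 to 6); the graph is linear there, so v = 0 at t = 0 + (10)·(1 − 0)/(6 − -10) = 0.625 s.

t = 0.625 s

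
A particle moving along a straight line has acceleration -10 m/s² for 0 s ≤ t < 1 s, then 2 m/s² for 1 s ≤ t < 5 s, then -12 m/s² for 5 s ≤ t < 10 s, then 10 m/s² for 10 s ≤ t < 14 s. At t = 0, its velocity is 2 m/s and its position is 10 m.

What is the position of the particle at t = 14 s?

On each constant-a segment, Δv = aΔt and Δx = v₀Δt + ½aΔt²; chain segment to segment.
0–1 s: v starts 2 m/s; Δx = 2·1 + ½·-10·1² = -3 m; v ends -8 m/s.
1–5 s: v starts -8 m/s; Δx = -8·4 + ½·2·4² = -16 m; v ends 0 m/s.
5–10 s: v starts 0 m/s; Δx = 0·5 + ½·-12·5² = -150 m; v ends -60 m/s.
10–14 s: v starts -60 m/s; Δx = -60·4 + ½·10·4² = -160 m; v ends -20 m/s.
x(14) = 10 + Σ Δx = -319 m.

-319 m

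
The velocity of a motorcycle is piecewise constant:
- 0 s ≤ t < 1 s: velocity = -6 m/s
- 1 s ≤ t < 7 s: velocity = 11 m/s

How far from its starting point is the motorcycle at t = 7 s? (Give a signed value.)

Net displacement equals the area under the velocity-time graph (areas below the axis count negative).
0–1 s: -6 × 1 = -6 m
1–7 s: 11 × 6 = 66 m
Net displacement = 60 m

60 m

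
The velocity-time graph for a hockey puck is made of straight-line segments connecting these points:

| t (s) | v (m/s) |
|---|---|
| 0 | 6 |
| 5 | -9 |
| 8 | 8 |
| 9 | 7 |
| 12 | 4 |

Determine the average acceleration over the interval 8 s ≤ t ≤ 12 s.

-1 m/s²

Average acceleration = Δv/Δt = (4 − 8)/(12 − 8) = -1 m/s².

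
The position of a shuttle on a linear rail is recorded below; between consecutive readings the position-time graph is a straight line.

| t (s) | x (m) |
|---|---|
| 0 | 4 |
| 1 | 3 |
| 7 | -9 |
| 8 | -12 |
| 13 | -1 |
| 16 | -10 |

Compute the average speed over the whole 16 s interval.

2.25 m/s

Average speed = (total path length)/(elapsed time); on a piecewise-linear x-t graph the path length is Σ|Δx|.
0–1 s: |Δx| = |3 − 4| = 1 m
1–7 s: |Δx| = |-9 − 3| = 12 m
7–8 s: |Δx| = |-12 − -9| = 3 m
8–13 s: |Δx| = |-1 − -12| = 11 m
13–16 s: |Δx| = |-10 − -1| = 9 m
Total path = 36 m; average speed = 36/16 = 2.25 m/s.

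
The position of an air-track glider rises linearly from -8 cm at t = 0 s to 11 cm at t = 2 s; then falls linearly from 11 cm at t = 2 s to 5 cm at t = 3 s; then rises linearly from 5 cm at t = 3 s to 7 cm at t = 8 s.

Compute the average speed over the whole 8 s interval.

Average speed = (total path length)/(elapsed time); on a piecewise-linear x-t graph the path length is Σ|Δx|.
0–2 s: |Δx| = |11 − -8| = 19 cm
2–3 s: |Δx| = |5 − 11| = 6 cm
3–8 s: |Δx| = |7 − 5| = 2 cm
Total path = 27 cm; average speed = 27/8 = 3.375 cm/s.

3.375 cm/s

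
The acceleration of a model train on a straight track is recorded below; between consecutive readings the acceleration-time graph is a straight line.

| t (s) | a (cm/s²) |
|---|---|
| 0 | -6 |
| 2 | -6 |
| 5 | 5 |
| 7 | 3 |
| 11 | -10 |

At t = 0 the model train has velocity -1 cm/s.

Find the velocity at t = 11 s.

-20.5 cm/s

Δv equals the area under the a-t graph; then v = v₀ + Δv.
0–2 s: -6 × 2 = -12 cm/s
2–5 s: ½(-6 + 5)(3) = -1.5 cm/s
5–7 s: ½(5 + 3)(2) = 8 cm/s
7–11 s: ½(3 + -10)(4) = -14 cm/s
Δv = -19.5 cm/s, so v(11) = -1 + (-19.5) = -20.5 cm/s.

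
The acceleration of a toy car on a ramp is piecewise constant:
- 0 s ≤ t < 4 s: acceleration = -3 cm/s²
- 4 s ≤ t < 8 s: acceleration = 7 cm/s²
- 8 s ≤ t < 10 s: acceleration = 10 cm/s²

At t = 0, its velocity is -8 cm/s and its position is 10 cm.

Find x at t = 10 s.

On each constant-a segment, Δv = aΔt and Δx = v₀Δt + ½aΔt²; chain segment to segment.
0–4 s: v starts -8 cm/s; Δx = -8·4 + ½·-3·4² = -56 cm; v ends -20 cm/s.
4–8 s: v starts -20 cm/s; Δx = -20·4 + ½·7·4² = -24 cm; v ends 8 cm/s.
8–10 s: v starts 8 cm/s; Δx = 8·2 + ½·10·2² = 36 cm; v ends 28 cm/s.
x(10) = 10 + Σ Δx = -34 cm.

-34 cm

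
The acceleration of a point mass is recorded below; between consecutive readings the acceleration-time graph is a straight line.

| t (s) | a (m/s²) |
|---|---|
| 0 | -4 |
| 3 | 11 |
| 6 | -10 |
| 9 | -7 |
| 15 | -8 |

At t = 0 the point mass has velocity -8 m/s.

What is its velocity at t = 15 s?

Δv equals the area under the a-t graph; then v = v₀ + Δv.
0–3 s: ½(-4 + 11)(3) = 10.5 m/s
3–6 s: ½(11 + -10)(3) = 1.5 m/s
6–9 s: ½(-10 + -7)(3) = -25.5 m/s
9–15 s: ½(-7 + -8)(6) = -45 m/s
Δv = -58.5 m/s, so v(15) = -8 + (-58.5) = -66.5 m/s.

-66.5 m/s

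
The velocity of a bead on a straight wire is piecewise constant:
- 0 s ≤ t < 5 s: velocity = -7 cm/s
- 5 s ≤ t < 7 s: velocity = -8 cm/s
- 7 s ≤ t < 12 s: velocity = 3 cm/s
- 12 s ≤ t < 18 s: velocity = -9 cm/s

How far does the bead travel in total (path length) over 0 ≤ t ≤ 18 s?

Total distance travelled is ∫|v| dt — sum the magnitudes of each area piece.
0–5 s: |-7| × 5 = 35 cm
5–7 s: |-8| × 2 = 16 cm
7–12 s: |3| × 5 = 15 cm
12–18 s: |-9| × 6 = 54 cm
Total distance = 120 cm

120 cm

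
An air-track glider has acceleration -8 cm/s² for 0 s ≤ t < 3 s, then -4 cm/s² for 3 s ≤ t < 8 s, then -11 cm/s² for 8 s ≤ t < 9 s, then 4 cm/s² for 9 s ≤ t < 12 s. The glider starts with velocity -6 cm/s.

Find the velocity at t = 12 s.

Δv equals the area under the a-t graph; then v = v₀ + Δv.
0–3 s: -8 × 3 = -24 cm/s
3–8 s: -4 × 5 = -20 cm/s
8–9 s: -11 × 1 = -11 cm/s
9–12 s: 4 × 3 = 12 cm/s
Δv = -43 cm/s, so v(12) = -6 + (-43) = -49 cm/s.

-49 cm/s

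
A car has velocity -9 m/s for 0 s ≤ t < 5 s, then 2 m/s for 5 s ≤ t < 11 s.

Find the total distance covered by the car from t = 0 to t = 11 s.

57 m

Total distance travelled is ∫|v| dt — sum the magnitudes of each area piece.
0–5 s: |-9| × 5 = 45 m
5–11 s: |2| × 6 = 12 m
Total distance = 57 m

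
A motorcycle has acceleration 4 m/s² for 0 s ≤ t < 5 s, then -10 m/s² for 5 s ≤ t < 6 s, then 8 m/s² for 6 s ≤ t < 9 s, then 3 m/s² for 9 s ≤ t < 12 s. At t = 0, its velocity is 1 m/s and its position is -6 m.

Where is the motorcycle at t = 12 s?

252.5 m

On each constant-a segment, Δv = aΔt and Δx = v₀Δt + ½aΔt²; chain segment to segment.
0–5 s: v starts 1 m/s; Δx = 1·5 + ½·4·5² = 55 m; v ends 21 m/s.
5–6 s: v starts 21 m/s; Δx = 21·1 + ½·-10·1² = 16 m; v ends 11 m/s.
6–9 s: v starts 11 m/s; Δx = 11·3 + ½·8·3² = 69 m; v ends 35 m/s.
9–12 s: v starts 35 m/s; Δx = 35·3 + ½·3·3² = 118.5 m; v ends 44 m/s.
x(12) = -6 + Σ Δx = 252.5 m.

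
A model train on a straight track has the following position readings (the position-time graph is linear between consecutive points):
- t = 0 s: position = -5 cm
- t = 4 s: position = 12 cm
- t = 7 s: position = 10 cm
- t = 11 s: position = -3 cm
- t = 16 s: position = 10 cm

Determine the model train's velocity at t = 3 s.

4.25 cm/s

Velocity is the slope of the x-t graph on 0–4 s: (12 − -5)/(4 − 0) = 4.25 cm/s.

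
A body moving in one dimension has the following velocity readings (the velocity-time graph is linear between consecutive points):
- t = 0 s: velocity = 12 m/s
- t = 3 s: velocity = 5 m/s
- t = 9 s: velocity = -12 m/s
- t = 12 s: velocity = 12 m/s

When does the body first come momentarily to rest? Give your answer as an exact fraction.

v changes sign on 3–9 s (from 5 to -12); the graph is linear there, so v = 0 at t = 3 + (-5)·(9 − 3)/(-12 − 5) = 81/17 s.

t = 81/17 s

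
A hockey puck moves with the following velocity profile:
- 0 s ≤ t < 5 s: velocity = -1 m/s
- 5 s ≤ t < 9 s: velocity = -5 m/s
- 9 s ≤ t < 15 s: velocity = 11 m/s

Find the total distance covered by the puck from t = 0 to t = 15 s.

91 m

Total distance travelled is ∫|v| dt — sum the magnitudes of each area piece.
0–5 s: |-1| × 5 = 5 m
5–9 s: |-5| × 4 = 20 m
9–15 s: |11| × 6 = 66 m
Total distance = 91 m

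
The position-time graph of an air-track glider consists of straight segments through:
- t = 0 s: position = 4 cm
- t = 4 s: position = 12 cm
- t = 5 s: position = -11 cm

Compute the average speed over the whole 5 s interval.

6.2 cm/s

Average speed = (total path length)/(elapsed time); on a piecewise-linear x-t graph the path length is Σ|Δx|.
0–4 s: |Δx| = |12 − 4| = 8 cm
4–5 s: |Δx| = |-11 − 12| = 23 cm
Total path = 31 cm; average speed = 31/5 = 6.2 cm/s.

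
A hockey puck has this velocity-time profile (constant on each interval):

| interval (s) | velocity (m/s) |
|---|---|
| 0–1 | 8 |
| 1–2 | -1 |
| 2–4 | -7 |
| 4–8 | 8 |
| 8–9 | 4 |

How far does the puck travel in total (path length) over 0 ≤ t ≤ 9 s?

Distance (not displacement) is the total path length: add the absolute areas under v-t.
0–1 s: |8| × 1 = 8 m
1–2 s: |-1| × 1 = 1 m
2–4 s: |-7| × 2 = 14 m
4–8 s: |8| × 4 = 32 m
8–9 s: |4| × 1 = 4 m
Total distance = 59 m

59 m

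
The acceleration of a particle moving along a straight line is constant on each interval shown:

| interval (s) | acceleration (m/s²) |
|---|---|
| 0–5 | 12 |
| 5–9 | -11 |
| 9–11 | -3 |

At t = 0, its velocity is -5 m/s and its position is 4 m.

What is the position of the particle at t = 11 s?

On each constant-a segment, Δv = aΔt and Δx = v₀Δt + ½aΔt²; chain segment to segment.
0–5 s: v starts -5 m/s; Δx = -5·5 + ½·12·5² = 125 m; v ends 55 m/s.
5–9 s: v starts 55 m/s; Δx = 55·4 + ½·-11·4² = 132 m; v ends 11 m/s.
9–11 s: v starts 11 m/s; Δx = 11·2 + ½·-3·2² = 16 m; v ends 5 m/s.
x(11) = 4 + Σ Δx = 277 m.

277 m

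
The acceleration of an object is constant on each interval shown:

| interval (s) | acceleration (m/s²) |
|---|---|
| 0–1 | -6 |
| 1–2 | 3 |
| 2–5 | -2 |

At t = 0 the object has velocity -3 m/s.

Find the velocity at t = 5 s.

-12 m/s

Δv equals the area under the a-t graph; then v = v₀ + Δv.
0–1 s: -6 × 1 = -6 m/s
1–2 s: 3 × 1 = 3 m/s
2–5 s: -2 × 3 = -6 m/s
Δv = -9 m/s, so v(5) = -3 + (-9) = -12 m/s.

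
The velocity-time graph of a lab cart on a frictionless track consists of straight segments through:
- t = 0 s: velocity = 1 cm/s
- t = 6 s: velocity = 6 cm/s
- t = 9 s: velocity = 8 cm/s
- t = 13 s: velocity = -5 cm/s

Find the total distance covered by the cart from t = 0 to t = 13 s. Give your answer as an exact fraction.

724/13 cm

Total distance travelled is ∫|v| dt — sum the magnitudes of each area piece.
0–6 s: |½(1 + 6)(6)| = 21 cm
6–9 s: |½(6 + 8)(3)| = 21 cm
9–13 s: v = 0 at t = 149/13 s; triangle areas 128/13 + 50/13 = 178/13 cm
Total distance = 724/13 cm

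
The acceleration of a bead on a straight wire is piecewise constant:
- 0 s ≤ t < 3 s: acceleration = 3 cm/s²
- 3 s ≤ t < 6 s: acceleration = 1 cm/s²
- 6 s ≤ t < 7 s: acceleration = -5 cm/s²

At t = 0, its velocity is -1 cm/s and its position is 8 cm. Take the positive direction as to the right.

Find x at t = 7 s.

On each constant-a segment, Δv = aΔt and Δx = v₀Δt + ½aΔt²; chain segment to segment.
0–3 s: v starts -1 cm/s; Δx = -1·3 + ½·3·3² = 10.5 cm; v ends 8 cm/s.
3–6 s: v starts 8 cm/s; Δx = 8·3 + ½·1·3² = 28.5 cm; v ends 11 cm/s.
6–7 s: v starts 11 cm/s; Δx = 11·1 + ½·-5·1² = 8.5 cm; v ends 6 cm/s.
x(7) = 8 + Σ Δx = 55.5 cm.

55.5 cm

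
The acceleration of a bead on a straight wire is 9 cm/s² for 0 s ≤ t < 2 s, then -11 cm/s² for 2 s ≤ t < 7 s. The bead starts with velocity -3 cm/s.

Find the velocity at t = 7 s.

-40 cm/s

Δv equals the area under the a-t graph; then v = v₀ + Δv.
0–2 s: 9 × 2 = 18 cm/s
2–7 s: -11 × 5 = -55 cm/s
Δv = -37 cm/s, so v(7) = -3 + (-37) = -40 cm/s.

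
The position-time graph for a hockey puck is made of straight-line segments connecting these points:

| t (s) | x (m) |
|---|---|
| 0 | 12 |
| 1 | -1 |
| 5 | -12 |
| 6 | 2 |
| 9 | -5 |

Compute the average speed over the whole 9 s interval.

Average speed = (total path length)/(elapsed time); on a piecewise-linear x-t graph the path length is Σ|Δx|.
0–1 s: |Δx| = |-1 − 12| = 13 m
1–5 s: |Δx| = |-12 − -1| = 11 m
5–6 s: |Δx| = |2 − -12| = 14 m
6–9 s: |Δx| = |-5 − 2| = 7 m
Total path = 45 m; average speed = 45/9 = 5 m/s.

5 m/s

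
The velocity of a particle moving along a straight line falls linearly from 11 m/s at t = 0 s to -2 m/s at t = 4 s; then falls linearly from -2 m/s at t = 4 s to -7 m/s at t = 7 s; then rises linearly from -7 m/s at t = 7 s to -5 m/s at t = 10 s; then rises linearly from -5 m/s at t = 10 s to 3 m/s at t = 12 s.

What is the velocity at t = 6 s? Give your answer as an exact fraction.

On 4–7 s the graph is linear from -2 to -7 m/s: v(6) = -2 + (-7 − -2)·(6 − 4)/(7 − 4) = -16/3 m/s.

-16/3 m/s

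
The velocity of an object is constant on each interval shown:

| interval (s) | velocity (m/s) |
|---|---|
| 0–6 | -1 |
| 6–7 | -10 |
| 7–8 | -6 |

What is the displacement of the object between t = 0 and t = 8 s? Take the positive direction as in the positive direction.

Net displacement equals the area under the velocity-time graph (areas below the axis count negative).
0–6 s: -1 × 6 = -6 m
6–7 s: -10 × 1 = -10 m
7–8 s: -6 × 1 = -6 m
Net displacement = -22 m

-22 m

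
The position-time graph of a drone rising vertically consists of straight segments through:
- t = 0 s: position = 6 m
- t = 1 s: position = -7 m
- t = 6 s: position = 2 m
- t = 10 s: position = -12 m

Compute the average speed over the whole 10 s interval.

Average speed = (total path length)/(elapsed time); on a piecewise-linear x-t graph the path length is Σ|Δx|.
0–1 s: |Δx| = |-7 − 6| = 13 m
1–6 s: |Δx| = |2 − -7| = 9 m
6–10 s: |Δx| = |-12 − 2| = 14 m
Total path = 36 m; average speed = 36/10 = 3.6 m/s.

3.6 m/s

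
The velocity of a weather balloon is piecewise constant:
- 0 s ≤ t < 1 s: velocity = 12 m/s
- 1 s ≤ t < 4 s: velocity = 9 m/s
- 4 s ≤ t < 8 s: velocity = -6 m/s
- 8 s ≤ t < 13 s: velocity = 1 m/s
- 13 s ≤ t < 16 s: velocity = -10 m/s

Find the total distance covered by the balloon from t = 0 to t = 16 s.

Total distance travelled is ∫|v| dt — sum the magnitudes of each area piece.
0–1 s: |12| × 1 = 12 m
1–4 s: |9| × 3 = 27 m
4–8 s: |-6| × 4 = 24 m
8–13 s: |1| × 5 = 5 m
13–16 s: |-10| × 3 = 30 m
Total distance = 98 m

98 m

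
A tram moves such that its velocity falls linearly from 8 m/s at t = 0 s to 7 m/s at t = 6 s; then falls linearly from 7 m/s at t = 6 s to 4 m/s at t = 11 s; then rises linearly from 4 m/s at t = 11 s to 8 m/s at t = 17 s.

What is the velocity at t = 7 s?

On 6–11 s the graph is linear from 7 to 4 m/s: v(7) = 7 + (4 − 7)·(7 − 6)/(11 − 6) = 6.4 m/s.

6.4 m/s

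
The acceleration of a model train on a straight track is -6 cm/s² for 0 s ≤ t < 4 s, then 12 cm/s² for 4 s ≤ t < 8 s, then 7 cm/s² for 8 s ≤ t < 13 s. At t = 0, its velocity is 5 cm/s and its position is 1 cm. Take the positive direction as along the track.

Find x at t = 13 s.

On each constant-a segment, Δv = aΔt and Δx = v₀Δt + ½aΔt²; chain segment to segment.
0–4 s: v starts 5 cm/s; Δx = 5·4 + ½·-6·4² = -28 cm; v ends -19 cm/s.
4–8 s: v starts -19 cm/s; Δx = -19·4 + ½·12·4² = 20 cm; v ends 29 cm/s.
8–13 s: v starts 29 cm/s; Δx = 29·5 + ½·7·5² = 232.5 cm; v ends 64 cm/s.
x(13) = 1 + Σ Δx = 225.5 cm.

225.5 cm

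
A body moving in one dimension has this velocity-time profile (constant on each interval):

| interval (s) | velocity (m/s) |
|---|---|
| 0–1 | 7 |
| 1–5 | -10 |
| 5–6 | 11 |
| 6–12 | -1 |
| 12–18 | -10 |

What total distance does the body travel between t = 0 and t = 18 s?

Total distance travelled is ∫|v| dt — sum the magnitudes of each area piece.
0–1 s: |7| × 1 = 7 m
1–5 s: |-10| × 4 = 40 m
5–6 s: |11| × 1 = 11 m
6–12 s: |-1| × 6 = 6 m
12–18 s: |-10| × 6 = 60 m
Total distance = 124 m

124 m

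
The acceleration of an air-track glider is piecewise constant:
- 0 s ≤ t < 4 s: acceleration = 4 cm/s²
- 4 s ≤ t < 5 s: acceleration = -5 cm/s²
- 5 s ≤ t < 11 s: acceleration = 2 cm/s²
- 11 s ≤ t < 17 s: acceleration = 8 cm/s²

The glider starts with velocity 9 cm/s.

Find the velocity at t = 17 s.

Δv equals the area under the a-t graph; then v = v₀ + Δv.
0–4 s: 4 × 4 = 16 cm/s
4–5 s: -5 × 1 = -5 cm/s
5–11 s: 2 × 6 = 12 cm/s
11–17 s: 8 × 6 = 48 cm/s
Δv = 71 cm/s, so v(17) = 9 + (71) = 80 cm/s.

80 cm/s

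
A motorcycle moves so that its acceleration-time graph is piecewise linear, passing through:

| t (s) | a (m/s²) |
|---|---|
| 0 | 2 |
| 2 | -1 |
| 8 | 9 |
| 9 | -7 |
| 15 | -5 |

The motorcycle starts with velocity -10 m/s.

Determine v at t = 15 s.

Δv equals the area under the a-t graph; then v = v₀ + Δv.
0–2 s: ½(2 + -1)(2) = 1 m/s
2–8 s: ½(-1 + 9)(6) = 24 m/s
8–9 s: ½(9 + -7)(1) = 1 m/s
9–15 s: ½(-7 + -5)(6) = -36 m/s
Δv = -10 m/s, so v(15) = -10 + (-10) = -20 m/s.

-20 m/s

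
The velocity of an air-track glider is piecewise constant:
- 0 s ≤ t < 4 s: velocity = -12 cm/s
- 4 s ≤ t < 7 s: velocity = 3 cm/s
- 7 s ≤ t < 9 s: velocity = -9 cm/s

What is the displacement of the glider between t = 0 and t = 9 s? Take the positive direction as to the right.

Net displacement equals the area under the velocity-time graph (areas below the axis count negative).
0–4 s: -12 × 4 = -48 cm
4–7 s: 3 × 3 = 9 cm
7–9 s: -9 × 2 = -18 cm
Net displacement = -57 cm

-57 cm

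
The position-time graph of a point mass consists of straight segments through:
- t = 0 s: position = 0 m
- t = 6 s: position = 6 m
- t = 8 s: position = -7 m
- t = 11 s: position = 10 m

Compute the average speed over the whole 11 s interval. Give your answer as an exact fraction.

Average speed = (total path length)/(elapsed time); on a piecewise-linear x-t graph the path length is Σ|Δx|.
0–6 s: |Δx| = |6 − 0| = 6 m
6–8 s: |Δx| = |-7 − 6| = 13 m
8–11 s: |Δx| = |10 − -7| = 17 m
Total path = 36 m; average speed = 36/11 = 36/11 m/s.

36/11 m/s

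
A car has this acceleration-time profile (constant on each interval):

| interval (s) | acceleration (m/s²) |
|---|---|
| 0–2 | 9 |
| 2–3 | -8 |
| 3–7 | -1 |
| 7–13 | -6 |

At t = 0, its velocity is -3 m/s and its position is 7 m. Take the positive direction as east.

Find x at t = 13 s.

On each constant-a segment, Δv = aΔt and Δx = v₀Δt + ½aΔt²; chain segment to segment.
0–2 s: v starts -3 m/s; Δx = -3·2 + ½·9·2² = 12 m; v ends 15 m/s.
2–3 s: v starts 15 m/s; Δx = 15·1 + ½·-8·1² = 11 m; v ends 7 m/s.
3–7 s: v starts 7 m/s; Δx = 7·4 + ½·-1·4² = 20 m; v ends 3 m/s.
7–13 s: v starts 3 m/s; Δx = 3·6 + ½·-6·6² = -90 m; v ends -33 m/s.
x(13) = 7 + Σ Δx = -40 m.

-40 m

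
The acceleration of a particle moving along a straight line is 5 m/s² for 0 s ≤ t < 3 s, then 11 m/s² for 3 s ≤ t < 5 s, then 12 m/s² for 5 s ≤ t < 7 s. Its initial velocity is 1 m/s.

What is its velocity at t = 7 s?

Δv equals the area under the a-t graph; then v = v₀ + Δv.
0–3 s: 5 × 3 = 15 m/s
3–5 s: 11 × 2 = 22 m/s
5–7 s: 12 × 2 = 24 m/s
Δv = 61 m/s, so v(7) = 1 + (61) = 62 m/s.

62 m/s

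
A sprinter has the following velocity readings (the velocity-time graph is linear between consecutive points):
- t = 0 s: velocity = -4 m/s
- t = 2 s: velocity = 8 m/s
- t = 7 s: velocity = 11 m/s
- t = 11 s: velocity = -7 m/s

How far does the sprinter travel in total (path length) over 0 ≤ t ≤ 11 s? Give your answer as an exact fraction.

1315/18 m

Total distance travelled is ∫|v| dt — sum the magnitudes of each area piece.
0–2 s: v = 0 at t = 2/3 s; triangle areas 4/3 + 16/3 = 20/3 m
2–7 s: |½(8 + 11)(5)| = 47.5 m
7–11 s: v = 0 at t = 85/9 s; triangle areas 121/9 + 49/9 = 170/9 m
Total distance = 1315/18 m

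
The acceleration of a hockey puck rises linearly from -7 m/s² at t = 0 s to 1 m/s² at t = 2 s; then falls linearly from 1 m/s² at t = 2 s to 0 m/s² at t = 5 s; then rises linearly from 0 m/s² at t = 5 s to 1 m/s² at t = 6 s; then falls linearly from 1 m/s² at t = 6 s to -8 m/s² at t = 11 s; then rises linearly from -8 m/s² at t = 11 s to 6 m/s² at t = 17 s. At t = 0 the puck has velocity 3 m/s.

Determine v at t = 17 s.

-24.5 m/s

Δv equals the area under the a-t graph; then v = v₀ + Δv.
0–2 s: ½(-7 + 1)(2) = -6 m/s
2–5 s: ½(1 + 0)(3) = 1.5 m/s
5–6 s: ½(0 + 1)(1) = 0.5 m/s
6–11 s: ½(1 + -8)(5) = -17.5 m/s
11–17 s: ½(-8 + 6)(6) = -6 m/s
Δv = -27.5 m/s, so v(17) = 3 + (-27.5) = -24.5 m/s.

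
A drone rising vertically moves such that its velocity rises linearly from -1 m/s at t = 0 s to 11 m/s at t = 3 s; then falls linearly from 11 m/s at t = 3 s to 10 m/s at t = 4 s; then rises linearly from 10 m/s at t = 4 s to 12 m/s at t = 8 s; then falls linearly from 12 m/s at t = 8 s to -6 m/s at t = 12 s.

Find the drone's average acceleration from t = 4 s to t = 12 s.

-2 m/s²

Average acceleration = Δv/Δt = (-6 − 10)/(12 − 4) = -2 m/s².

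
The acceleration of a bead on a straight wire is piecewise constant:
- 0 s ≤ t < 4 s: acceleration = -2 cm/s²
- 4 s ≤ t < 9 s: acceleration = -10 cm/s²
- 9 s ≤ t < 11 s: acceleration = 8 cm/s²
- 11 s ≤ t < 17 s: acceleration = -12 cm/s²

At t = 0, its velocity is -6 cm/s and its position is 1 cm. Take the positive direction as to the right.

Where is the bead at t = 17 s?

-850 cm

On each constant-a segment, Δv = aΔt and Δx = v₀Δt + ½aΔt²; chain segment to segment.
0–4 s: v starts -6 cm/s; Δx = -6·4 + ½·-2·4² = -40 cm; v ends -14 cm/s.
4–9 s: v starts -14 cm/s; Δx = -14·5 + ½·-10·5² = -195 cm; v ends -64 cm/s.
9–11 s: v starts -64 cm/s; Δx = -64·2 + ½·8·2² = -112 cm; v ends -48 cm/s.
11–17 s: v starts -48 cm/s; Δx = -48·6 + ½·-12·6² = -504 cm; v ends -120 cm/s.
x(17) = 1 + Σ Δx = -850 cm.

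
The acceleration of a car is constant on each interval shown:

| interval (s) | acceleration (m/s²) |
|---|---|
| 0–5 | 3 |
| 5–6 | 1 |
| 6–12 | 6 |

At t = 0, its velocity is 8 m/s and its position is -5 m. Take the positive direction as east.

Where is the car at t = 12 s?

348 m

On each constant-a segment, Δv = aΔt and Δx = v₀Δt + ½aΔt²; chain segment to segment.
0–5 s: v starts 8 m/s; Δx = 8·5 + ½·3·5² = 77.5 m; v ends 23 m/s.
5–6 s: v starts 23 m/s; Δx = 23·1 + ½·1·1² = 23.5 m; v ends 24 m/s.
6–12 s: v starts 24 m/s; Δx = 24·6 + ½·6·6² = 252 m; v ends 60 m/s.
x(12) = -5 + Σ Δx = 348 m.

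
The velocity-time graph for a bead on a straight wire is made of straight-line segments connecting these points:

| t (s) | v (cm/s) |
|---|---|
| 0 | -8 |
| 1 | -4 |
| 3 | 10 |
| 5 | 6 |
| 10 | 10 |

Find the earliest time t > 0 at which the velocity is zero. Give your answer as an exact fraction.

t = 11/7 s

v changes sign on 1–3 s (from -4 to 10); the graph is linear there, so v = 0 at t = 1 + (4)·(3 − 1)/(10 − -4) = 11/7 s.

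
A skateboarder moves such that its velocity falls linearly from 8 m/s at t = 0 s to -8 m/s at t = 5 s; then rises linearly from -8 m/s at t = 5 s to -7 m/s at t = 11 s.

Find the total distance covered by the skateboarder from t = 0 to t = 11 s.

65 m

Distance (not displacement) is the total path length: add the absolute areas under v-t.
0–5 s: v = 0 at t = 2.5 s; triangle areas 10 + 10 = 20 m
5–11 s: |½(-8 + -7)(6)| = 45 m
Total distance = 65 m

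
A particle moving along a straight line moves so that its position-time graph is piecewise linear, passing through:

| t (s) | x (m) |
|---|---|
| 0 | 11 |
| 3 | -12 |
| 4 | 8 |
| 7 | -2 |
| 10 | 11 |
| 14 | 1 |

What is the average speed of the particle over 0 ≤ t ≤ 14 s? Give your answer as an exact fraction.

38/7 m/s

Average speed = (total path length)/(elapsed time); on a piecewise-linear x-t graph the path length is Σ|Δx|.
0–3 s: |Δx| = |-12 − 11| = 23 m
3–4 s: |Δx| = |8 − -12| = 20 m
4–7 s: |Δx| = |-2 − 8| = 10 m
7–10 s: |Δx| = |11 − -2| = 13 m
10–14 s: |Δx| = |1 − 11| = 10 m
Total path = 76 m; average speed = 76/14 = 38/7 m/s.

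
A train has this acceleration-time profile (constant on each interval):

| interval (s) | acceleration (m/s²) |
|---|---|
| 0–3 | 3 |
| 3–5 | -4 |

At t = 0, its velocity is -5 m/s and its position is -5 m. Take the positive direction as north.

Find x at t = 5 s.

-6.5 m

On each constant-a segment, Δv = aΔt and Δx = v₀Δt + ½aΔt²; chain segment to segment.
0–3 s: v starts -5 m/s; Δx = -5·3 + ½·3·3² = -1.5 m; v ends 4 m/s.
3–5 s: v starts 4 m/s; Δx = 4·2 + ½·-4·2² = 0 m; v ends -4 m/s.
x(5) = -5 + Σ Δx = -6.5 m.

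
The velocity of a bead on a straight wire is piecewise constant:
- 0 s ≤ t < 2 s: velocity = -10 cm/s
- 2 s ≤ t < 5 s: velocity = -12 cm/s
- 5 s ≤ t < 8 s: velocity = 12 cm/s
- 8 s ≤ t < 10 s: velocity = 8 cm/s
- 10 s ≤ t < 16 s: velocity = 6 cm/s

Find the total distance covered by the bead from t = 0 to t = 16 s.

144 cm

Total distance travelled is ∫|v| dt — sum the magnitudes of each area piece.
0–2 s: |-10| × 2 = 20 cm
2–5 s: |-12| × 3 = 36 cm
5–8 s: |12| × 3 = 36 cm
8–10 s: |8| × 2 = 16 cm
10–16 s: |6| × 6 = 36 cm
Total distance = 144 cm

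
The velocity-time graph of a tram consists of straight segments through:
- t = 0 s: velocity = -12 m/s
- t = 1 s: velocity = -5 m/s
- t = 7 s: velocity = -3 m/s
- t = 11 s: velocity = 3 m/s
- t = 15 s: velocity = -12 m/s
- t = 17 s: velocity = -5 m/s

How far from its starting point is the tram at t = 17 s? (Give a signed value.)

Displacement is the signed area under the v-t curve.
0–1 s: ½(-12 + -5)(1) = -8.5 m
1–7 s: ½(-5 + -3)(6) = -24 m
7–11 s: ½(-3 + 3)(4) = 0 m
11–15 s: ½(3 + -12)(4) = -18 m
15–17 s: ½(-12 + -5)(2) = -17 m
Net displacement = -67.5 m

-67.5 m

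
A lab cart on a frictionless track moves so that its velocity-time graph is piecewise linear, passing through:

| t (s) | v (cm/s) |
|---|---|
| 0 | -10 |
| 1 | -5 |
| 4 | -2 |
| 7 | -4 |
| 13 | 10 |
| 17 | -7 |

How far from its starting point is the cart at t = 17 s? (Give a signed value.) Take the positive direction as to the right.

Displacement is the signed area under the v-t curve.
0–1 s: ½(-10 + -5)(1) = -7.5 cm
1–4 s: ½(-5 + -2)(3) = -10.5 cm
4–7 s: ½(-2 + -4)(3) = -9 cm
7–13 s: ½(-4 + 10)(6) = 18 cm
13–17 s: ½(10 + -7)(4) = 6 cm
Net displacement = -3 cm

-3 cm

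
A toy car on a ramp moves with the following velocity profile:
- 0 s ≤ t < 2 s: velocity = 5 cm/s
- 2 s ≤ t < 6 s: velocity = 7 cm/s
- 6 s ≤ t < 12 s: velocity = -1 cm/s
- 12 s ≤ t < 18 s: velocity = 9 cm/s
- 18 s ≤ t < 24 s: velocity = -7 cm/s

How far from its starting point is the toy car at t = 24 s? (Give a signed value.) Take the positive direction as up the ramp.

44 cm

Displacement is the signed area under the v-t curve.
0–2 s: 5 × 2 = 10 cm
2–6 s: 7 × 4 = 28 cm
6–12 s: -1 × 6 = -6 cm
12–18 s: 9 × 6 = 54 cm
18–24 s: -7 × 6 = -42 cm
Net displacement = 44 cm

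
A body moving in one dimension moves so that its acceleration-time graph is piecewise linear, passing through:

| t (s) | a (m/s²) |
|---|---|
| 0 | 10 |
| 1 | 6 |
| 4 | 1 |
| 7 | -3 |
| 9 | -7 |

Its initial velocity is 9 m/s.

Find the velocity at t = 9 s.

14.5 m/s

Δv equals the area under the a-t graph; then v = v₀ + Δv.
0–1 s: ½(10 + 6)(1) = 8 m/s
1–4 s: ½(6 + 1)(3) = 10.5 m/s
4–7 s: ½(1 + -3)(3) = -3 m/s
7–9 s: ½(-3 + -7)(2) = -10 m/s
Δv = 5.5 m/s, so v(9) = 9 + (5.5) = 14.5 m/s.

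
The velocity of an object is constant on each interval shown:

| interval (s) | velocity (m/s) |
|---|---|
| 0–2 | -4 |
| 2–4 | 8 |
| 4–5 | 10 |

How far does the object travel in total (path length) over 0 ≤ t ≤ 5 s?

Total distance travelled is ∫|v| dt — sum the magnitudes of each area piece.
0–2 s: |-4| × 2 = 8 m
2–4 s: |8| × 2 = 16 m
4–5 s: |10| × 1 = 10 m
Total distance = 34 m

34 m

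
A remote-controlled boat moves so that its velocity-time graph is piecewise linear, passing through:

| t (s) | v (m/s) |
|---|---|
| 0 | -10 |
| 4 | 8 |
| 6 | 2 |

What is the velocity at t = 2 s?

-1 m/s

On 0–4 s the graph is linear from -10 to 8 m/s: v(2) = -10 + (8 − -10)·(2 − 0)/(4 − 0) = -1 m/s.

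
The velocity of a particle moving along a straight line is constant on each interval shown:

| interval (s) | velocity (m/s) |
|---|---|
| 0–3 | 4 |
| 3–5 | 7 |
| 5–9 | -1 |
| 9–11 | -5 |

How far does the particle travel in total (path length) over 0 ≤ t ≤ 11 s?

Total distance travelled is ∫|v| dt — sum the magnitudes of each area piece.
0–3 s: |4| × 3 = 12 m
3–5 s: |7| × 2 = 14 m
5–9 s: |-1| × 4 = 4 m
9–11 s: |-5| × 2 = 10 m
Total distance = 40 m

40 m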